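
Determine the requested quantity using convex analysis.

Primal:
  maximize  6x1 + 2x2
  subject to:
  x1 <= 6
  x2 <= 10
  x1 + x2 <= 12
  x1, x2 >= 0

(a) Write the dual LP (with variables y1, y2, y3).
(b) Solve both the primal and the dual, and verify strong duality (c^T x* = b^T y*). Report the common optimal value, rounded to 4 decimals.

The standard primal-dual pair for 'max c^T x s.t. A x <= b, x >= 0' is:
  Dual:  min b^T y  s.t.  A^T y >= c,  y >= 0.

So the dual LP is:
  minimize  6y1 + 10y2 + 12y3
  subject to:
    y1 + y3 >= 6
    y2 + y3 >= 2
    y1, y2, y3 >= 0

Solving the primal: x* = (6, 6).
  primal value c^T x* = 48.
Solving the dual: y* = (4, 0, 2).
  dual value b^T y* = 48.
Strong duality: c^T x* = b^T y*. Confirmed.

48


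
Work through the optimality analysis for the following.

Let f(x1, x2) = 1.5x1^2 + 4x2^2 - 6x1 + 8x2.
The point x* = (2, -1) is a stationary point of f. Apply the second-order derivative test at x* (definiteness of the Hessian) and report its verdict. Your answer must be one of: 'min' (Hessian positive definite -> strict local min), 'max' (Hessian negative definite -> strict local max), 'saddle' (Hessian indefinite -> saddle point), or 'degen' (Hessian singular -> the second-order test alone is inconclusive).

Compute the Hessian H = grad^2 f:
  H = [[3, 0], [0, 8]]
Verify stationarity: grad f(x*) = H x* + g = (0, 0).
Eigenvalues of H: 3, 8.
Both eigenvalues > 0, so H is positive definite -> x* is a strict local min.

min


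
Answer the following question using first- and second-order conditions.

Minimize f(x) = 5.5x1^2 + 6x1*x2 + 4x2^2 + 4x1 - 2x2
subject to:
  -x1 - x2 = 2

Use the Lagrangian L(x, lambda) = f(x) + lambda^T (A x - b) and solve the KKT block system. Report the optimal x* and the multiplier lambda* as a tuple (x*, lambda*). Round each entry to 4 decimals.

Form the Lagrangian:
  L(x, lambda) = (1/2) x^T Q x + c^T x + lambda^T (A x - b)
Stationarity (grad_x L = 0): Q x + c + A^T lambda = 0.
Primal feasibility: A x = b.

This gives the KKT block system:
  [ Q   A^T ] [ x     ]   [-c ]
  [ A    0  ] [ lambda ] = [ b ]

Solving the linear system:
  x*      = (-1.4286, -0.5714)
  lambda* = (-15.1429)
  f(x*)   = 12.8571

x* = (-1.4286, -0.5714), lambda* = (-15.1429)


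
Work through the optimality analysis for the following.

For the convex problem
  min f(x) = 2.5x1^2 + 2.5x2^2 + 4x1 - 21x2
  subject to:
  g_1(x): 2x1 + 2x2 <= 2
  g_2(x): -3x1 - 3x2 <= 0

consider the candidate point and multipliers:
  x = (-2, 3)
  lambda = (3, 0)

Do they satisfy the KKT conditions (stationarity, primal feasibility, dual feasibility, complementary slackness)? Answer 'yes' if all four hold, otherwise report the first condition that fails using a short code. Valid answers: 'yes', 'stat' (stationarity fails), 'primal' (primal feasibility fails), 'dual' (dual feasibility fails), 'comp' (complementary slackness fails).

Gradient of f: grad f(x) = Q x + c = (-6, -6)
Constraint values g_i(x) = a_i^T x - b_i:
  g_1((-2, 3)) = 0
  g_2((-2, 3)) = -3
Stationarity residual: grad f(x) + sum_i lambda_i a_i = (0, 0)
  -> stationarity OK
Primal feasibility (all g_i <= 0): OK
Dual feasibility (all lambda_i >= 0): OK
Complementary slackness (lambda_i * g_i(x) = 0 for all i): OK

Verdict: yes, KKT holds.

yes


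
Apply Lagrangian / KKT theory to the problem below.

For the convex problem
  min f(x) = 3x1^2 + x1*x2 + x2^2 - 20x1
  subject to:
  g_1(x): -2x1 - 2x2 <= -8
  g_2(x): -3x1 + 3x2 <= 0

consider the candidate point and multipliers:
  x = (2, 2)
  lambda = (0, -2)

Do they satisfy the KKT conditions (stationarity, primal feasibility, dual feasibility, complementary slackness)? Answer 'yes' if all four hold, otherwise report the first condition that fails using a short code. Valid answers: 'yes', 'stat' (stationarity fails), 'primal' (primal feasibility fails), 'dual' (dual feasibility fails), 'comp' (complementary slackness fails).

Gradient of f: grad f(x) = Q x + c = (-6, 6)
Constraint values g_i(x) = a_i^T x - b_i:
  g_1((2, 2)) = 0
  g_2((2, 2)) = 0
Stationarity residual: grad f(x) + sum_i lambda_i a_i = (0, 0)
  -> stationarity OK
Primal feasibility (all g_i <= 0): OK
Dual feasibility (all lambda_i >= 0): FAILS
Complementary slackness (lambda_i * g_i(x) = 0 for all i): OK

Verdict: the first failing condition is dual_feasibility -> dual.

dual


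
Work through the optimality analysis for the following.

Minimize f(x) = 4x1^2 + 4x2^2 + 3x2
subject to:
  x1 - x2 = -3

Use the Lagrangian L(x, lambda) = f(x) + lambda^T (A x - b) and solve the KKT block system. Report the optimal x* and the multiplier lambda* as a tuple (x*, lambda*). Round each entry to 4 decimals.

Form the Lagrangian:
  L(x, lambda) = (1/2) x^T Q x + c^T x + lambda^T (A x - b)
Stationarity (grad_x L = 0): Q x + c + A^T lambda = 0.
Primal feasibility: A x = b.

This gives the KKT block system:
  [ Q   A^T ] [ x     ]   [-c ]
  [ A    0  ] [ lambda ] = [ b ]

Solving the linear system:
  x*      = (-1.6875, 1.3125)
  lambda* = (13.5)
  f(x*)   = 22.2188

x* = (-1.6875, 1.3125), lambda* = (13.5)


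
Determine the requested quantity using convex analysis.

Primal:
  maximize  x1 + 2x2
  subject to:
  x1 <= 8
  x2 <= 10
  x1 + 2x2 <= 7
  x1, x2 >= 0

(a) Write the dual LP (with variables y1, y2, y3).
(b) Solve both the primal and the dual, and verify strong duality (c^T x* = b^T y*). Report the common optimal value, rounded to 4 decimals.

The standard primal-dual pair for 'max c^T x s.t. A x <= b, x >= 0' is:
  Dual:  min b^T y  s.t.  A^T y >= c,  y >= 0.

So the dual LP is:
  minimize  8y1 + 10y2 + 7y3
  subject to:
    y1 + y3 >= 1
    y2 + 2y3 >= 2
    y1, y2, y3 >= 0

Solving the primal: x* = (7, 0).
  primal value c^T x* = 7.
Solving the dual: y* = (0, 0, 1).
  dual value b^T y* = 7.
Strong duality: c^T x* = b^T y*. Confirmed.

7


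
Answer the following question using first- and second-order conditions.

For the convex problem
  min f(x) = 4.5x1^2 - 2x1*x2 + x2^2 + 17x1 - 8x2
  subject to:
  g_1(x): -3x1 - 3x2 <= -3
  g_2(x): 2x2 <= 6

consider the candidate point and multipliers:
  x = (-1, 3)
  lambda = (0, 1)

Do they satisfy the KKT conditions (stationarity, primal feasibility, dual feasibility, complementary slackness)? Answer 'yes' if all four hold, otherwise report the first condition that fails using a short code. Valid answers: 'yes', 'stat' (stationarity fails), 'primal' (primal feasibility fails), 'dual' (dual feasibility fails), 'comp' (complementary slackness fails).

Gradient of f: grad f(x) = Q x + c = (2, 0)
Constraint values g_i(x) = a_i^T x - b_i:
  g_1((-1, 3)) = -3
  g_2((-1, 3)) = 0
Stationarity residual: grad f(x) + sum_i lambda_i a_i = (2, 2)
  -> stationarity FAILS
Primal feasibility (all g_i <= 0): OK
Dual feasibility (all lambda_i >= 0): OK
Complementary slackness (lambda_i * g_i(x) = 0 for all i): OK

Verdict: the first failing condition is stationarity -> stat.

stat


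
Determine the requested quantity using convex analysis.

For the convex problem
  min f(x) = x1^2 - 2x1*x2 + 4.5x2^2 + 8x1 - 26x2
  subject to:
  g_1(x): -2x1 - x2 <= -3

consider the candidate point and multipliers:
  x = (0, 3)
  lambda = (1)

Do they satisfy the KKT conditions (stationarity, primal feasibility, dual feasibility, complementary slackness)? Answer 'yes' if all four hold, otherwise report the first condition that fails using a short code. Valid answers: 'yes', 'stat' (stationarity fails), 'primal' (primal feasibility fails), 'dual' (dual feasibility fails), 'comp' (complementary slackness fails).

Gradient of f: grad f(x) = Q x + c = (2, 1)
Constraint values g_i(x) = a_i^T x - b_i:
  g_1((0, 3)) = 0
Stationarity residual: grad f(x) + sum_i lambda_i a_i = (0, 0)
  -> stationarity OK
Primal feasibility (all g_i <= 0): OK
Dual feasibility (all lambda_i >= 0): OK
Complementary slackness (lambda_i * g_i(x) = 0 for all i): OK

Verdict: yes, KKT holds.

yes


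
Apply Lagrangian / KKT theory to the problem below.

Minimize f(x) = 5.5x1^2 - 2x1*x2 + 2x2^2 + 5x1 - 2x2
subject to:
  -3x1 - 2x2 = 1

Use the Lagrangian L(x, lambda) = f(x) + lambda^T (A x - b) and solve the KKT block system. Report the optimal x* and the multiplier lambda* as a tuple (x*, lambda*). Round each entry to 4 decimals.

Form the Lagrangian:
  L(x, lambda) = (1/2) x^T Q x + c^T x + lambda^T (A x - b)
Stationarity (grad_x L = 0): Q x + c + A^T lambda = 0.
Primal feasibility: A x = b.

This gives the KKT block system:
  [ Q   A^T ] [ x     ]   [-c ]
  [ A    0  ] [ lambda ] = [ b ]

Solving the linear system:
  x*      = (-0.4615, 0.1923)
  lambda* = (-0.1538)
  f(x*)   = -1.2692

x* = (-0.4615, 0.1923), lambda* = (-0.1538)


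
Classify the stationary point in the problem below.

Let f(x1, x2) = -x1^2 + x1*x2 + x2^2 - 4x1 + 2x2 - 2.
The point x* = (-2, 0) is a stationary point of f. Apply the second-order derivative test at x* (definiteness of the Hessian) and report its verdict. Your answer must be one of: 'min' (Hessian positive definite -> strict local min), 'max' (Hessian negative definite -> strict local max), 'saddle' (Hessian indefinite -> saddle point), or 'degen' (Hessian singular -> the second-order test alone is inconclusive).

Compute the Hessian H = grad^2 f:
  H = [[-2, 1], [1, 2]]
Verify stationarity: grad f(x*) = H x* + g = (0, 0).
Eigenvalues of H: -2.2361, 2.2361.
Eigenvalues have mixed signs, so H is indefinite -> x* is a saddle point.

saddle


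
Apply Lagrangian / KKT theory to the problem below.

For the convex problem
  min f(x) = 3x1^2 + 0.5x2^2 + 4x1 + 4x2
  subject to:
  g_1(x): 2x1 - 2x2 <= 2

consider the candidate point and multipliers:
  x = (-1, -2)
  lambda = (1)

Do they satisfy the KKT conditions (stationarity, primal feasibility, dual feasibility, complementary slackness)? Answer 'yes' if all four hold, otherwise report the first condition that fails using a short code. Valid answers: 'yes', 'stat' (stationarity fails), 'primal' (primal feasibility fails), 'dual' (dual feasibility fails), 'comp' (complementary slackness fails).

Gradient of f: grad f(x) = Q x + c = (-2, 2)
Constraint values g_i(x) = a_i^T x - b_i:
  g_1((-1, -2)) = 0
Stationarity residual: grad f(x) + sum_i lambda_i a_i = (0, 0)
  -> stationarity OK
Primal feasibility (all g_i <= 0): OK
Dual feasibility (all lambda_i >= 0): OK
Complementary slackness (lambda_i * g_i(x) = 0 for all i): OK

Verdict: yes, KKT holds.

yes


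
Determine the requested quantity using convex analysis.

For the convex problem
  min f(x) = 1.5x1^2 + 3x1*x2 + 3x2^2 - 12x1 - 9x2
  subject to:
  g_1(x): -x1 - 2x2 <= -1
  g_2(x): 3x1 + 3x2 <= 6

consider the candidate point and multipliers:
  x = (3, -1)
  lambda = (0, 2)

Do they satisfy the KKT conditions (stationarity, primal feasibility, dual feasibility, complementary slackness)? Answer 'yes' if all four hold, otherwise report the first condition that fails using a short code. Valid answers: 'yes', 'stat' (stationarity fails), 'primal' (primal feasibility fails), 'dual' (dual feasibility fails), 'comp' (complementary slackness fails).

Gradient of f: grad f(x) = Q x + c = (-6, -6)
Constraint values g_i(x) = a_i^T x - b_i:
  g_1((3, -1)) = 0
  g_2((3, -1)) = 0
Stationarity residual: grad f(x) + sum_i lambda_i a_i = (0, 0)
  -> stationarity OK
Primal feasibility (all g_i <= 0): OK
Dual feasibility (all lambda_i >= 0): OK
Complementary slackness (lambda_i * g_i(x) = 0 for all i): OK

Verdict: yes, KKT holds.

yes


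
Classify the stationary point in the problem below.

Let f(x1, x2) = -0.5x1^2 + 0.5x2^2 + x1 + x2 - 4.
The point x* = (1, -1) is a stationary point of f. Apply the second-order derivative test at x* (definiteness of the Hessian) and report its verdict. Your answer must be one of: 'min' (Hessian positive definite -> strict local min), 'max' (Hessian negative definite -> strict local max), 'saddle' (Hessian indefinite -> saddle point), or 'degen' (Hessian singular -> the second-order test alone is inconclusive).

Compute the Hessian H = grad^2 f:
  H = [[-1, 0], [0, 1]]
Verify stationarity: grad f(x*) = H x* + g = (0, 0).
Eigenvalues of H: -1, 1.
Eigenvalues have mixed signs, so H is indefinite -> x* is a saddle point.

saddle


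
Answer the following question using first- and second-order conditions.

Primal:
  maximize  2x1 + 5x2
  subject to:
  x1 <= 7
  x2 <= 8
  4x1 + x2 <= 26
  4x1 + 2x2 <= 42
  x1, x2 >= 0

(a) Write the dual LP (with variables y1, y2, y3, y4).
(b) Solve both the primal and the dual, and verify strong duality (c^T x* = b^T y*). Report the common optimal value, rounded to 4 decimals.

The standard primal-dual pair for 'max c^T x s.t. A x <= b, x >= 0' is:
  Dual:  min b^T y  s.t.  A^T y >= c,  y >= 0.

So the dual LP is:
  minimize  7y1 + 8y2 + 26y3 + 42y4
  subject to:
    y1 + 4y3 + 4y4 >= 2
    y2 + y3 + 2y4 >= 5
    y1, y2, y3, y4 >= 0

Solving the primal: x* = (4.5, 8).
  primal value c^T x* = 49.
Solving the dual: y* = (0, 4.5, 0.5, 0).
  dual value b^T y* = 49.
Strong duality: c^T x* = b^T y*. Confirmed.

49


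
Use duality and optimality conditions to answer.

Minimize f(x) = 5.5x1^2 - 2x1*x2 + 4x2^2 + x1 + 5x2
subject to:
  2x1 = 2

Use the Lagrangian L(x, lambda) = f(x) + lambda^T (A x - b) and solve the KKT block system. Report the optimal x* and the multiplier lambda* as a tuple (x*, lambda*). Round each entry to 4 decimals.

Form the Lagrangian:
  L(x, lambda) = (1/2) x^T Q x + c^T x + lambda^T (A x - b)
Stationarity (grad_x L = 0): Q x + c + A^T lambda = 0.
Primal feasibility: A x = b.

This gives the KKT block system:
  [ Q   A^T ] [ x     ]   [-c ]
  [ A    0  ] [ lambda ] = [ b ]

Solving the linear system:
  x*      = (1, -0.375)
  lambda* = (-6.375)
  f(x*)   = 5.9375

x* = (1, -0.375), lambda* = (-6.375)


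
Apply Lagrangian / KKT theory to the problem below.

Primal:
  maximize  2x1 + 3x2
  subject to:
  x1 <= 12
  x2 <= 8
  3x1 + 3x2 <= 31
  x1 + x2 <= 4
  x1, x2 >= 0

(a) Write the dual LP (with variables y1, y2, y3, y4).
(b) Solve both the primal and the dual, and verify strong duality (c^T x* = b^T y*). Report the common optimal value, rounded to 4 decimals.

The standard primal-dual pair for 'max c^T x s.t. A x <= b, x >= 0' is:
  Dual:  min b^T y  s.t.  A^T y >= c,  y >= 0.

So the dual LP is:
  minimize  12y1 + 8y2 + 31y3 + 4y4
  subject to:
    y1 + 3y3 + y4 >= 2
    y2 + 3y3 + y4 >= 3
    y1, y2, y3, y4 >= 0

Solving the primal: x* = (0, 4).
  primal value c^T x* = 12.
Solving the dual: y* = (0, 0, 0, 3).
  dual value b^T y* = 12.
Strong duality: c^T x* = b^T y*. Confirmed.

12


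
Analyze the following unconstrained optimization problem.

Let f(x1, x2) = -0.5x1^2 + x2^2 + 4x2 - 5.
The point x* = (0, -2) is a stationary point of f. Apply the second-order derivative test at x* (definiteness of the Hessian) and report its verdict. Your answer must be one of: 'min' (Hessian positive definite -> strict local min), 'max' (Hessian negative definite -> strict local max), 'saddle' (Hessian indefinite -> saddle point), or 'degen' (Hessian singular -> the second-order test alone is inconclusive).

Compute the Hessian H = grad^2 f:
  H = [[-1, 0], [0, 2]]
Verify stationarity: grad f(x*) = H x* + g = (0, 0).
Eigenvalues of H: -1, 2.
Eigenvalues have mixed signs, so H is indefinite -> x* is a saddle point.

saddle


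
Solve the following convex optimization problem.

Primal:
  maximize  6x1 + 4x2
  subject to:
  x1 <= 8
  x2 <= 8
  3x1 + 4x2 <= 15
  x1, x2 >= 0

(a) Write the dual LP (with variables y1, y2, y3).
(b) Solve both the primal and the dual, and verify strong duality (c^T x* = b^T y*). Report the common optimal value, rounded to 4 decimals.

The standard primal-dual pair for 'max c^T x s.t. A x <= b, x >= 0' is:
  Dual:  min b^T y  s.t.  A^T y >= c,  y >= 0.

So the dual LP is:
  minimize  8y1 + 8y2 + 15y3
  subject to:
    y1 + 3y3 >= 6
    y2 + 4y3 >= 4
    y1, y2, y3 >= 0

Solving the primal: x* = (5, 0).
  primal value c^T x* = 30.
Solving the dual: y* = (0, 0, 2).
  dual value b^T y* = 30.
Strong duality: c^T x* = b^T y*. Confirmed.

30


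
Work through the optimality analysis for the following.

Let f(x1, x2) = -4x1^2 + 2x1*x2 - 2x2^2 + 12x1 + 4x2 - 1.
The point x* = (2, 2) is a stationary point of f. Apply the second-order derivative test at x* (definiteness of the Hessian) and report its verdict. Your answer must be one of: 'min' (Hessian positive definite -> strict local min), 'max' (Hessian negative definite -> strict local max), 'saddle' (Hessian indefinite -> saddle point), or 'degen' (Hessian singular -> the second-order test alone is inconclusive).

Compute the Hessian H = grad^2 f:
  H = [[-8, 2], [2, -4]]
Verify stationarity: grad f(x*) = H x* + g = (0, 0).
Eigenvalues of H: -8.8284, -3.1716.
Both eigenvalues < 0, so H is negative definite -> x* is a strict local max.

max


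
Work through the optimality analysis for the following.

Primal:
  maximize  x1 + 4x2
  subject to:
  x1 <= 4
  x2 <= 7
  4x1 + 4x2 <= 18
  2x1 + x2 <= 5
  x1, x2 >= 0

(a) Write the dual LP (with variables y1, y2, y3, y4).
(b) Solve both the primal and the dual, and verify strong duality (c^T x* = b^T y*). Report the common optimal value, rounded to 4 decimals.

The standard primal-dual pair for 'max c^T x s.t. A x <= b, x >= 0' is:
  Dual:  min b^T y  s.t.  A^T y >= c,  y >= 0.

So the dual LP is:
  minimize  4y1 + 7y2 + 18y3 + 5y4
  subject to:
    y1 + 4y3 + 2y4 >= 1
    y2 + 4y3 + y4 >= 4
    y1, y2, y3, y4 >= 0

Solving the primal: x* = (0, 4.5).
  primal value c^T x* = 18.
Solving the dual: y* = (0, 0, 1, 0).
  dual value b^T y* = 18.
Strong duality: c^T x* = b^T y*. Confirmed.

18


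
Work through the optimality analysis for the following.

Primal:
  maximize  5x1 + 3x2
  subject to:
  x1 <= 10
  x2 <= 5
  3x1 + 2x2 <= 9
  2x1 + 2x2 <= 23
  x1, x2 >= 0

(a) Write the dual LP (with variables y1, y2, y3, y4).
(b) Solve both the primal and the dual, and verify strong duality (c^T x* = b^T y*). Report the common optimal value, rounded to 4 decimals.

The standard primal-dual pair for 'max c^T x s.t. A x <= b, x >= 0' is:
  Dual:  min b^T y  s.t.  A^T y >= c,  y >= 0.

So the dual LP is:
  minimize  10y1 + 5y2 + 9y3 + 23y4
  subject to:
    y1 + 3y3 + 2y4 >= 5
    y2 + 2y3 + 2y4 >= 3
    y1, y2, y3, y4 >= 0

Solving the primal: x* = (3, 0).
  primal value c^T x* = 15.
Solving the dual: y* = (0, 0, 1.6667, 0).
  dual value b^T y* = 15.
Strong duality: c^T x* = b^T y*. Confirmed.

15


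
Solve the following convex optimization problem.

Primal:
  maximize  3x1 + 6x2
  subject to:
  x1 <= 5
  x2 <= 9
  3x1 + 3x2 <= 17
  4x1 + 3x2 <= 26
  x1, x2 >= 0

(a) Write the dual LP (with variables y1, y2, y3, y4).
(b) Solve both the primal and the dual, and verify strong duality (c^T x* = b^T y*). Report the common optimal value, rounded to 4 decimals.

The standard primal-dual pair for 'max c^T x s.t. A x <= b, x >= 0' is:
  Dual:  min b^T y  s.t.  A^T y >= c,  y >= 0.

So the dual LP is:
  minimize  5y1 + 9y2 + 17y3 + 26y4
  subject to:
    y1 + 3y3 + 4y4 >= 3
    y2 + 3y3 + 3y4 >= 6
    y1, y2, y3, y4 >= 0

Solving the primal: x* = (0, 5.6667).
  primal value c^T x* = 34.
Solving the dual: y* = (0, 0, 2, 0).
  dual value b^T y* = 34.
Strong duality: c^T x* = b^T y*. Confirmed.

34


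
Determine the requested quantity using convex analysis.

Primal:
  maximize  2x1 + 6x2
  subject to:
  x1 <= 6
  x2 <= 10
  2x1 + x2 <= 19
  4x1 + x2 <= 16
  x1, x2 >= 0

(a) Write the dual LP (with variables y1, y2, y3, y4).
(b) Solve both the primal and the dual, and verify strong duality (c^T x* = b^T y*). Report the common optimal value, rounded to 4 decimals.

The standard primal-dual pair for 'max c^T x s.t. A x <= b, x >= 0' is:
  Dual:  min b^T y  s.t.  A^T y >= c,  y >= 0.

So the dual LP is:
  minimize  6y1 + 10y2 + 19y3 + 16y4
  subject to:
    y1 + 2y3 + 4y4 >= 2
    y2 + y3 + y4 >= 6
    y1, y2, y3, y4 >= 0

Solving the primal: x* = (1.5, 10).
  primal value c^T x* = 63.
Solving the dual: y* = (0, 5.5, 0, 0.5).
  dual value b^T y* = 63.
Strong duality: c^T x* = b^T y*. Confirmed.

63


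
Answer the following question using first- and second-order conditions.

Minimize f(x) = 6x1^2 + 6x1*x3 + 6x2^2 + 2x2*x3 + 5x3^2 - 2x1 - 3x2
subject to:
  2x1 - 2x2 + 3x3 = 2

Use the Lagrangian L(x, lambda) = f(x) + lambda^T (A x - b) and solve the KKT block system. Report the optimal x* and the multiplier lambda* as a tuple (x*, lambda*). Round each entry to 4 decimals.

Form the Lagrangian:
  L(x, lambda) = (1/2) x^T Q x + c^T x + lambda^T (A x - b)
Stationarity (grad_x L = 0): Q x + c + A^T lambda = 0.
Primal feasibility: A x = b.

This gives the KKT block system:
  [ Q   A^T ] [ x     ]   [-c ]
  [ A    0  ] [ lambda ] = [ b ]

Solving the linear system:
  x*      = (0.264, -0.1208, 0.4101)
  lambda* = (-1.8146)
  f(x*)   = 1.7317

x* = (0.264, -0.1208, 0.4101), lambda* = (-1.8146)


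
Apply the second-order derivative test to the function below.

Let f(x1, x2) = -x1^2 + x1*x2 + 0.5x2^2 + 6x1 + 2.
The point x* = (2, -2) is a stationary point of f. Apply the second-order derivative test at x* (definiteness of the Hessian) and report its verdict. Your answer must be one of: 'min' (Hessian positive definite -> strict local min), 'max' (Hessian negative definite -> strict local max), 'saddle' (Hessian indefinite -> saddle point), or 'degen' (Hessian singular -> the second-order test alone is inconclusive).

Compute the Hessian H = grad^2 f:
  H = [[-2, 1], [1, 1]]
Verify stationarity: grad f(x*) = H x* + g = (0, 0).
Eigenvalues of H: -2.3028, 1.3028.
Eigenvalues have mixed signs, so H is indefinite -> x* is a saddle point.

saddle


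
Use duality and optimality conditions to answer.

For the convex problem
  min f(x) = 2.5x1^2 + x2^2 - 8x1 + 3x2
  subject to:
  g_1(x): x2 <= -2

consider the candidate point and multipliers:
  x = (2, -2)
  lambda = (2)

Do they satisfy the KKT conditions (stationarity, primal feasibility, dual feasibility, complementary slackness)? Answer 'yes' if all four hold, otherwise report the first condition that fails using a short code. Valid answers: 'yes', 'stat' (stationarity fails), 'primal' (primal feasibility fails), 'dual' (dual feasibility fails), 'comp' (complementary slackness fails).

Gradient of f: grad f(x) = Q x + c = (2, -1)
Constraint values g_i(x) = a_i^T x - b_i:
  g_1((2, -2)) = 0
Stationarity residual: grad f(x) + sum_i lambda_i a_i = (2, 1)
  -> stationarity FAILS
Primal feasibility (all g_i <= 0): OK
Dual feasibility (all lambda_i >= 0): OK
Complementary slackness (lambda_i * g_i(x) = 0 for all i): OK

Verdict: the first failing condition is stationarity -> stat.

stat


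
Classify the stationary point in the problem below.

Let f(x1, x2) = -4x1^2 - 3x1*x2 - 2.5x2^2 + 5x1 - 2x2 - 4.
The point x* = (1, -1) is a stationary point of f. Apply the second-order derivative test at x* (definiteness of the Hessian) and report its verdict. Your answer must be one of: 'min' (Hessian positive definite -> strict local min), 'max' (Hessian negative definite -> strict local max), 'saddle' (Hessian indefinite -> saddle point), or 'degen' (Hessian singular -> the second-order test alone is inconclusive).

Compute the Hessian H = grad^2 f:
  H = [[-8, -3], [-3, -5]]
Verify stationarity: grad f(x*) = H x* + g = (0, 0).
Eigenvalues of H: -9.8541, -3.1459.
Both eigenvalues < 0, so H is negative definite -> x* is a strict local max.

max


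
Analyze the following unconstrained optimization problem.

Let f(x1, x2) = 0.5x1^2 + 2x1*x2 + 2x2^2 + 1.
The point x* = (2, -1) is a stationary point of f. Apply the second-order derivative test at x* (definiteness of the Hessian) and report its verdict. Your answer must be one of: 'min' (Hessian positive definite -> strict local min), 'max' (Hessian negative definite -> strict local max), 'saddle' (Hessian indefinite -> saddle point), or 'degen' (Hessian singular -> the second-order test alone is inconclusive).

Compute the Hessian H = grad^2 f:
  H = [[1, 2], [2, 4]]
Verify stationarity: grad f(x*) = H x* + g = (0, 0).
Eigenvalues of H: 0, 5.
H has a zero eigenvalue (singular; positive semidefinite but not definite), so H is neither positive definite, negative definite, nor indefinite. The second-order test alone is inconclusive -> degen.
(Indeed, f is constant along the null direction of H through x*, so x* is not a strict local extremum.)

degen


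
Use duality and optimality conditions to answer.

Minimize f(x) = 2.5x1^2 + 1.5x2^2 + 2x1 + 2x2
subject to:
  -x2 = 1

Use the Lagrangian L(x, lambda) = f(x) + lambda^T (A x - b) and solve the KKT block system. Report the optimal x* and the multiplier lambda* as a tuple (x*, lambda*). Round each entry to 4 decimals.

Form the Lagrangian:
  L(x, lambda) = (1/2) x^T Q x + c^T x + lambda^T (A x - b)
Stationarity (grad_x L = 0): Q x + c + A^T lambda = 0.
Primal feasibility: A x = b.

This gives the KKT block system:
  [ Q   A^T ] [ x     ]   [-c ]
  [ A    0  ] [ lambda ] = [ b ]

Solving the linear system:
  x*      = (-0.4, -1)
  lambda* = (-1)
  f(x*)   = -0.9

x* = (-0.4, -1), lambda* = (-1)


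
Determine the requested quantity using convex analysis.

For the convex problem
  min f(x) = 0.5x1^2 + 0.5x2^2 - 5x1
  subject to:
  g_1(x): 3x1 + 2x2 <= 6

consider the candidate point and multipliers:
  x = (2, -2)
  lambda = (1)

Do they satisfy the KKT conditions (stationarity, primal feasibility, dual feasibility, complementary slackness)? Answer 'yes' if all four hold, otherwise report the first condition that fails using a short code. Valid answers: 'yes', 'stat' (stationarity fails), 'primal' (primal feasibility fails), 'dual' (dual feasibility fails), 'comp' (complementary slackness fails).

Gradient of f: grad f(x) = Q x + c = (-3, -2)
Constraint values g_i(x) = a_i^T x - b_i:
  g_1((2, -2)) = -4
Stationarity residual: grad f(x) + sum_i lambda_i a_i = (0, 0)
  -> stationarity OK
Primal feasibility (all g_i <= 0): OK
Dual feasibility (all lambda_i >= 0): OK
Complementary slackness (lambda_i * g_i(x) = 0 for all i): FAILS

Verdict: the first failing condition is complementary_slackness -> comp.

comp


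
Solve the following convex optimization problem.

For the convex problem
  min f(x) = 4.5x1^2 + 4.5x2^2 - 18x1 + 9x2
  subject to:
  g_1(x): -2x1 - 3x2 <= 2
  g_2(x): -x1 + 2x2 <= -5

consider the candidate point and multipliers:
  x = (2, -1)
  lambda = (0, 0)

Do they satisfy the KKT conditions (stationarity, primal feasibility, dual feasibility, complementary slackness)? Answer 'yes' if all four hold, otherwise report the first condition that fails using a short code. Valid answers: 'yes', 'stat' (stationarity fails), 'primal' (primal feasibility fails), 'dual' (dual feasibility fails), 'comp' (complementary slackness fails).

Gradient of f: grad f(x) = Q x + c = (0, 0)
Constraint values g_i(x) = a_i^T x - b_i:
  g_1((2, -1)) = -3
  g_2((2, -1)) = 1
Stationarity residual: grad f(x) + sum_i lambda_i a_i = (0, 0)
  -> stationarity OK
Primal feasibility (all g_i <= 0): FAILS
Dual feasibility (all lambda_i >= 0): OK
Complementary slackness (lambda_i * g_i(x) = 0 for all i): OK

Verdict: the first failing condition is primal_feasibility -> primal.

primal


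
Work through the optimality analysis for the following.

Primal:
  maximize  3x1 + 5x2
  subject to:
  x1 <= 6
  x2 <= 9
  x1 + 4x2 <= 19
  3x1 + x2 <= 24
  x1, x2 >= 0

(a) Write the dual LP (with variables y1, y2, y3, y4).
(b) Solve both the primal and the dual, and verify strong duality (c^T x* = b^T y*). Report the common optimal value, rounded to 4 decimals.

The standard primal-dual pair for 'max c^T x s.t. A x <= b, x >= 0' is:
  Dual:  min b^T y  s.t.  A^T y >= c,  y >= 0.

So the dual LP is:
  minimize  6y1 + 9y2 + 19y3 + 24y4
  subject to:
    y1 + y3 + 3y4 >= 3
    y2 + 4y3 + y4 >= 5
    y1, y2, y3, y4 >= 0

Solving the primal: x* = (6, 3.25).
  primal value c^T x* = 34.25.
Solving the dual: y* = (1.75, 0, 1.25, 0).
  dual value b^T y* = 34.25.
Strong duality: c^T x* = b^T y*. Confirmed.

34.25


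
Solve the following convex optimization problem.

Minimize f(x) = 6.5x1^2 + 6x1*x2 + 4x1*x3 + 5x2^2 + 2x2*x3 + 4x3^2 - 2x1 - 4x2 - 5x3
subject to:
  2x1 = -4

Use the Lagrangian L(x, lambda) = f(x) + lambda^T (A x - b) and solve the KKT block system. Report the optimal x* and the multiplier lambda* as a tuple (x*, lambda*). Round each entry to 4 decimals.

Form the Lagrangian:
  L(x, lambda) = (1/2) x^T Q x + c^T x + lambda^T (A x - b)
Stationarity (grad_x L = 0): Q x + c + A^T lambda = 0.
Primal feasibility: A x = b.

This gives the KKT block system:
  [ Q   A^T ] [ x     ]   [-c ]
  [ A    0  ] [ lambda ] = [ b ]

Solving the linear system:
  x*      = (-2, 1.3421, 1.2895)
  lambda* = (7.3947)
  f(x*)   = 10.8816

x* = (-2, 1.3421, 1.2895), lambda* = (7.3947)


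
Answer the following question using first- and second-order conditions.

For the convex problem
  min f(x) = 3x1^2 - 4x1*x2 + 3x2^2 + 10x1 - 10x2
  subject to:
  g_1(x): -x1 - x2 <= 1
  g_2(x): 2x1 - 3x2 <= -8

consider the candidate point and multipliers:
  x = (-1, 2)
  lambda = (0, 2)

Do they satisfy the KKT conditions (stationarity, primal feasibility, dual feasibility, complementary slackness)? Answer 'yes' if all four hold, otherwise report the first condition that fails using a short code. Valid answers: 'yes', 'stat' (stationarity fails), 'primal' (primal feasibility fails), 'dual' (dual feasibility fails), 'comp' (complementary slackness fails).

Gradient of f: grad f(x) = Q x + c = (-4, 6)
Constraint values g_i(x) = a_i^T x - b_i:
  g_1((-1, 2)) = -2
  g_2((-1, 2)) = 0
Stationarity residual: grad f(x) + sum_i lambda_i a_i = (0, 0)
  -> stationarity OK
Primal feasibility (all g_i <= 0): OK
Dual feasibility (all lambda_i >= 0): OK
Complementary slackness (lambda_i * g_i(x) = 0 for all i): OK

Verdict: yes, KKT holds.

yes


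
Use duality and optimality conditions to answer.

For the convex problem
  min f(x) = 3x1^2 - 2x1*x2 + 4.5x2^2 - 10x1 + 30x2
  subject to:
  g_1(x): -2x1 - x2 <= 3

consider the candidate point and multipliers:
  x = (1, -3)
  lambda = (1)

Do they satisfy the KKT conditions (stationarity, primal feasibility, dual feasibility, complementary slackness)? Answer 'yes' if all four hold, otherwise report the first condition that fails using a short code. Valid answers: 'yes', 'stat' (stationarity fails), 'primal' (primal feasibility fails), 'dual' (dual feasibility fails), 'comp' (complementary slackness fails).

Gradient of f: grad f(x) = Q x + c = (2, 1)
Constraint values g_i(x) = a_i^T x - b_i:
  g_1((1, -3)) = -2
Stationarity residual: grad f(x) + sum_i lambda_i a_i = (0, 0)
  -> stationarity OK
Primal feasibility (all g_i <= 0): OK
Dual feasibility (all lambda_i >= 0): OK
Complementary slackness (lambda_i * g_i(x) = 0 for all i): FAILS

Verdict: the first failing condition is complementary_slackness -> comp.

comp


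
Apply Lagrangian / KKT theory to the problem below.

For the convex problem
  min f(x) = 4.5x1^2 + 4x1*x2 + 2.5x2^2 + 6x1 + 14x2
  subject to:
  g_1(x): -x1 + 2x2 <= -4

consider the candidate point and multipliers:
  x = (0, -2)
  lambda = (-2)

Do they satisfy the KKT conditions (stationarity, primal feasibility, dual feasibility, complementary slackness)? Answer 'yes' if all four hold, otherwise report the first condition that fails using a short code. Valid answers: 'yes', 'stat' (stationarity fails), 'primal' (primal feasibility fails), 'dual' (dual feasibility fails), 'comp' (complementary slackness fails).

Gradient of f: grad f(x) = Q x + c = (-2, 4)
Constraint values g_i(x) = a_i^T x - b_i:
  g_1((0, -2)) = 0
Stationarity residual: grad f(x) + sum_i lambda_i a_i = (0, 0)
  -> stationarity OK
Primal feasibility (all g_i <= 0): OK
Dual feasibility (all lambda_i >= 0): FAILS
Complementary slackness (lambda_i * g_i(x) = 0 for all i): OK

Verdict: the first failing condition is dual_feasibility -> dual.

dual


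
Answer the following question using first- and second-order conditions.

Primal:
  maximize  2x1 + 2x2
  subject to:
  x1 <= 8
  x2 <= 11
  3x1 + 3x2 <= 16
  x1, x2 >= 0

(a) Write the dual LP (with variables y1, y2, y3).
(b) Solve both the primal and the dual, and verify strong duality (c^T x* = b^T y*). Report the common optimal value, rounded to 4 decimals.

The standard primal-dual pair for 'max c^T x s.t. A x <= b, x >= 0' is:
  Dual:  min b^T y  s.t.  A^T y >= c,  y >= 0.

So the dual LP is:
  minimize  8y1 + 11y2 + 16y3
  subject to:
    y1 + 3y3 >= 2
    y2 + 3y3 >= 2
    y1, y2, y3 >= 0

Solving the primal: x* = (5.3333, 0).
  primal value c^T x* = 10.6667.
Solving the dual: y* = (0, 0, 0.6667).
  dual value b^T y* = 10.6667.
Strong duality: c^T x* = b^T y*. Confirmed.

10.6667


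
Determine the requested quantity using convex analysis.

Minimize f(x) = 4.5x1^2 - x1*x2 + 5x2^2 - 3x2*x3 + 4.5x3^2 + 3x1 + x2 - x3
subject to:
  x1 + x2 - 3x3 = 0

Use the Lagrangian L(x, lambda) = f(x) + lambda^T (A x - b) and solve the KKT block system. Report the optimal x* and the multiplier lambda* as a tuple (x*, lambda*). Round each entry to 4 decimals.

Form the Lagrangian:
  L(x, lambda) = (1/2) x^T Q x + c^T x + lambda^T (A x - b)
Stationarity (grad_x L = 0): Q x + c + A^T lambda = 0.
Primal feasibility: A x = b.

This gives the KKT block system:
  [ Q   A^T ] [ x     ]   [-c ]
  [ A    0  ] [ lambda ] = [ b ]

Solving the linear system:
  x*      = (-0.2772, -0.1049, -0.1273)
  lambda* = (-0.6105)
  f(x*)   = -0.4045

x* = (-0.2772, -0.1049, -0.1273), lambda* = (-0.6105)


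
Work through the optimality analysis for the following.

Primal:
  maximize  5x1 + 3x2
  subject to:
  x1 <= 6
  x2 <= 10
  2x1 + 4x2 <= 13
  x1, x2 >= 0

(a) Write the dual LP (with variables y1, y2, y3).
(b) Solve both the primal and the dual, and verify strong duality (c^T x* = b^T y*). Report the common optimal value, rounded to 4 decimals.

The standard primal-dual pair for 'max c^T x s.t. A x <= b, x >= 0' is:
  Dual:  min b^T y  s.t.  A^T y >= c,  y >= 0.

So the dual LP is:
  minimize  6y1 + 10y2 + 13y3
  subject to:
    y1 + 2y3 >= 5
    y2 + 4y3 >= 3
    y1, y2, y3 >= 0

Solving the primal: x* = (6, 0.25).
  primal value c^T x* = 30.75.
Solving the dual: y* = (3.5, 0, 0.75).
  dual value b^T y* = 30.75.
Strong duality: c^T x* = b^T y*. Confirmed.

30.75


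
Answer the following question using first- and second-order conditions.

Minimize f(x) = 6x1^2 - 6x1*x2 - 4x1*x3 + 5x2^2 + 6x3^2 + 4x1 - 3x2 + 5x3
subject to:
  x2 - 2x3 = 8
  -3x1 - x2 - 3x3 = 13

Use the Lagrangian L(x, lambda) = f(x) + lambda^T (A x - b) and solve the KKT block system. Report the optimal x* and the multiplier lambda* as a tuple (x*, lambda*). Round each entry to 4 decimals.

Form the Lagrangian:
  L(x, lambda) = (1/2) x^T Q x + c^T x + lambda^T (A x - b)
Stationarity (grad_x L = 0): Q x + c + A^T lambda = 0.
Primal feasibility: A x = b.

This gives the KKT block system:
  [ Q   A^T ] [ x     ]   [-c ]
  [ A    0  ] [ lambda ] = [ b ]

Solving the linear system:
  x*      = (-1.1787, 1.0144, -3.4928)
  lambda* = (-14.9696, -0.7532)
  f(x*)   = 52.1631

x* = (-1.1787, 1.0144, -3.4928), lambda* = (-14.9696, -0.7532)


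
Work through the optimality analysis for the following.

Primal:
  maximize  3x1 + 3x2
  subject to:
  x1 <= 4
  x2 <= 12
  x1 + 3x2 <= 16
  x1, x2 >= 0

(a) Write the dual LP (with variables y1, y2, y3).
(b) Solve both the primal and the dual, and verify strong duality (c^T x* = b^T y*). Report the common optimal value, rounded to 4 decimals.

The standard primal-dual pair for 'max c^T x s.t. A x <= b, x >= 0' is:
  Dual:  min b^T y  s.t.  A^T y >= c,  y >= 0.

So the dual LP is:
  minimize  4y1 + 12y2 + 16y3
  subject to:
    y1 + y3 >= 3
    y2 + 3y3 >= 3
    y1, y2, y3 >= 0

Solving the primal: x* = (4, 4).
  primal value c^T x* = 24.
Solving the dual: y* = (2, 0, 1).
  dual value b^T y* = 24.
Strong duality: c^T x* = b^T y*. Confirmed.

24


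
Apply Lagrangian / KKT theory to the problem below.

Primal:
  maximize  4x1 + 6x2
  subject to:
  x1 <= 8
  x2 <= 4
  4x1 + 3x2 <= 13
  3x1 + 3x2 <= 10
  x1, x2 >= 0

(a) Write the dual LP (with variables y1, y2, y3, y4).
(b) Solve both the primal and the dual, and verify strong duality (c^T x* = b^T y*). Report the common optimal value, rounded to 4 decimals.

The standard primal-dual pair for 'max c^T x s.t. A x <= b, x >= 0' is:
  Dual:  min b^T y  s.t.  A^T y >= c,  y >= 0.

So the dual LP is:
  minimize  8y1 + 4y2 + 13y3 + 10y4
  subject to:
    y1 + 4y3 + 3y4 >= 4
    y2 + 3y3 + 3y4 >= 6
    y1, y2, y3, y4 >= 0

Solving the primal: x* = (0, 3.3333).
  primal value c^T x* = 20.
Solving the dual: y* = (0, 0, 0, 2).
  dual value b^T y* = 20.
Strong duality: c^T x* = b^T y*. Confirmed.

20


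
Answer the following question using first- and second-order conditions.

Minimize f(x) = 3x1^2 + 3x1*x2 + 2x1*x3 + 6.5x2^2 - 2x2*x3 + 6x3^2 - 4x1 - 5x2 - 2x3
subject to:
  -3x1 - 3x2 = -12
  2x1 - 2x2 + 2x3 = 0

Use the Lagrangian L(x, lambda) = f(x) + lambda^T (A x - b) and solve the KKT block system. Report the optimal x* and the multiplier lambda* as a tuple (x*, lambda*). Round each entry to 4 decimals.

Form the Lagrangian:
  L(x, lambda) = (1/2) x^T Q x + c^T x + lambda^T (A x - b)
Stationarity (grad_x L = 0): Q x + c + A^T lambda = 0.
Primal feasibility: A x = b.

This gives the KKT block system:
  [ Q   A^T ] [ x     ]   [-c ]
  [ A    0  ] [ lambda ] = [ b ]

Solving the linear system:
  x*      = (2.2, 1.8, -0.4)
  lambda* = (6.6, 3)
  f(x*)   = 31.1

x* = (2.2, 1.8, -0.4), lambda* = (6.6, 3)


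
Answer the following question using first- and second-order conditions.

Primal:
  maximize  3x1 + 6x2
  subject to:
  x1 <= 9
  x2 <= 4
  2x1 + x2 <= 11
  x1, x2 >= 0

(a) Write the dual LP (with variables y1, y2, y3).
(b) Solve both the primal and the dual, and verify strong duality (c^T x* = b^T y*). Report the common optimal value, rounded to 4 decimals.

The standard primal-dual pair for 'max c^T x s.t. A x <= b, x >= 0' is:
  Dual:  min b^T y  s.t.  A^T y >= c,  y >= 0.

So the dual LP is:
  minimize  9y1 + 4y2 + 11y3
  subject to:
    y1 + 2y3 >= 3
    y2 + y3 >= 6
    y1, y2, y3 >= 0

Solving the primal: x* = (3.5, 4).
  primal value c^T x* = 34.5.
Solving the dual: y* = (0, 4.5, 1.5).
  dual value b^T y* = 34.5.
Strong duality: c^T x* = b^T y*. Confirmed.

34.5


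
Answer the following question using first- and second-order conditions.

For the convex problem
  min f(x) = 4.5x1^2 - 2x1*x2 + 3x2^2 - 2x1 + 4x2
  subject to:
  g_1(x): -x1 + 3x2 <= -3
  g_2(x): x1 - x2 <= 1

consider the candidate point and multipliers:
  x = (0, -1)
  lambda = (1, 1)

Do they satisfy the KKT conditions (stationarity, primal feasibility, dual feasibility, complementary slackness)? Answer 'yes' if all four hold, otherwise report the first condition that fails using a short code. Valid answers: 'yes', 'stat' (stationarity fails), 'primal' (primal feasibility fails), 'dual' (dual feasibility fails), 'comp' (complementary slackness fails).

Gradient of f: grad f(x) = Q x + c = (0, -2)
Constraint values g_i(x) = a_i^T x - b_i:
  g_1((0, -1)) = 0
  g_2((0, -1)) = 0
Stationarity residual: grad f(x) + sum_i lambda_i a_i = (0, 0)
  -> stationarity OK
Primal feasibility (all g_i <= 0): OK
Dual feasibility (all lambda_i >= 0): OK
Complementary slackness (lambda_i * g_i(x) = 0 for all i): OK

Verdict: yes, KKT holds.

yes


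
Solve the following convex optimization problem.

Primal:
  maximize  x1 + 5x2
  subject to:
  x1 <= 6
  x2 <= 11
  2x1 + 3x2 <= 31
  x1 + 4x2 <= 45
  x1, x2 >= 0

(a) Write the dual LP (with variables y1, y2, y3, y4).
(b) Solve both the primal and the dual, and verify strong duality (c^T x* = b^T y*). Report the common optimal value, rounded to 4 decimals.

The standard primal-dual pair for 'max c^T x s.t. A x <= b, x >= 0' is:
  Dual:  min b^T y  s.t.  A^T y >= c,  y >= 0.

So the dual LP is:
  minimize  6y1 + 11y2 + 31y3 + 45y4
  subject to:
    y1 + 2y3 + y4 >= 1
    y2 + 3y3 + 4y4 >= 5
    y1, y2, y3, y4 >= 0

Solving the primal: x* = (0, 10.3333).
  primal value c^T x* = 51.6667.
Solving the dual: y* = (0, 0, 1.6667, 0).
  dual value b^T y* = 51.6667.
Strong duality: c^T x* = b^T y*. Confirmed.

51.6667


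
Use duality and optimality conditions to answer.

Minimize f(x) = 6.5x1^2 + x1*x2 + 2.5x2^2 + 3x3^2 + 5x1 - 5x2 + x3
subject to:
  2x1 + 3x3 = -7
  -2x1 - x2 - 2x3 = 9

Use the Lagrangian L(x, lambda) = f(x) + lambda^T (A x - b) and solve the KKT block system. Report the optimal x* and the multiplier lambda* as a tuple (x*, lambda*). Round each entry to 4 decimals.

Form the Lagrangian:
  L(x, lambda) = (1/2) x^T Q x + c^T x + lambda^T (A x - b)
Stationarity (grad_x L = 0): Q x + c + A^T lambda = 0.
Primal feasibility: A x = b.

This gives the KKT block system:
  [ Q   A^T ] [ x     ]   [-c ]
  [ A    0  ] [ lambda ] = [ b ]

Solving the linear system:
  x*      = (-1.6376, -3.2416, -1.2416)
  lambda* = (-13.0805, -22.8456)
  f(x*)   = 60.4128

x* = (-1.6376, -3.2416, -1.2416), lambda* = (-13.0805, -22.8456)
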